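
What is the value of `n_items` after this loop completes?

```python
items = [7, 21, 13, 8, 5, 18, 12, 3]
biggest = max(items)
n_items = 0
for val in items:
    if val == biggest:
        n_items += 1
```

Count of max value 21 in [7, 21, 13, 8, 5, 18, 12, 3]
`n_items` takes the values: 0 → 1

Answer: 1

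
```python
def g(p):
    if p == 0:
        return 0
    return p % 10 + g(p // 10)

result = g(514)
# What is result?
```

Sum of digits of 514: 4 + 1 + 5 = 10

Answer: 10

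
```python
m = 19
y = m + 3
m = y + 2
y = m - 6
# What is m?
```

Trace:
`m = 19` → m = 19
`y = m + 3` → y = 22
`m = y + 2` → m = 24
`y = m - 6` → y = 18
So m = 24

Answer: 24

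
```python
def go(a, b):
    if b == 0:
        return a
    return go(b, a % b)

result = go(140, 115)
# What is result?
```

go(140, 115) -> go(115, 25) -> go(25, 15) -> go(15, 10) -> go(10, 5) -> go(5, 0) -> 5

Answer: 5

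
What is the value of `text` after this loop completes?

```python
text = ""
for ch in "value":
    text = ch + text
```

Reverse 'value'
`text` takes the values: "" → "v" → "av" → "lav" → "ulav" → "eulav"

Answer: "eulav"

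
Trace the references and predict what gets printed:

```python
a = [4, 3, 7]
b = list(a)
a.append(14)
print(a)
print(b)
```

Key concept: list() constructor creates copy.
Step by step:
`a = [4, 3, 7]` → a = [4, 3, 7]
`b = list(a)` → b = [4, 3, 7]
`a.append(14)` → a = [4, 3, 7, 14]
`print(a)` → prints [4, 3, 7, 14]
`print(b)` → prints [4, 3, 7]

Answer:
[4, 3, 7, 14]
[4, 3, 7]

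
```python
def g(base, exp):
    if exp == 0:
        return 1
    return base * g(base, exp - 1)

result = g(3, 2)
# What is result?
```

g(3, 2) = 3 * 3 = 9

Answer: 9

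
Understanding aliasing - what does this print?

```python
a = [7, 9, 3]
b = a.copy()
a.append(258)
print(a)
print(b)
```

Key concept: list.copy() creates independent copy.
Step by step:
`a = [7, 9, 3]` → a = [7, 9, 3]
`b = a.copy()` → b = [7, 9, 3]
`a.append(258)` → a = [7, 9, 3, 258]
`print(a)` → prints [7, 9, 3, 258]
`print(b)` → prints [7, 9, 3]

Answer:
[7, 9, 3, 258]
[7, 9, 3]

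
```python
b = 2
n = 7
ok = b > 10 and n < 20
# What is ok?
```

Trace:
`b = 2` → b = 2
`n = 7` → n = 7
`ok = b > 10 and n < 20` → ok = False
So ok = False

Answer: False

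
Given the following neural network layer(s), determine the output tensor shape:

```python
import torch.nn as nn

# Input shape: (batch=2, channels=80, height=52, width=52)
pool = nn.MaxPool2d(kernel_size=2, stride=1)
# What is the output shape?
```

Input: (2, 80, 52, 52) -> Output: (2, 80, 51, 51)

Answer: (2, 80, 51, 51)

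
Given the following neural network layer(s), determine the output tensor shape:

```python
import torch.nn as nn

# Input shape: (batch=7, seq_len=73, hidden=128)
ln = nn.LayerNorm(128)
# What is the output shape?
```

Input: (7, 73, 128) -> Output: (7, 73, 128)

Answer: (7, 73, 128)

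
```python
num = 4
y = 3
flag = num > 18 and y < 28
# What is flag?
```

Trace:
`num = 4` → num = 4
`y = 3` → y = 3
`flag = num > 18 and y < 28` → flag = False
So flag = False

Answer: False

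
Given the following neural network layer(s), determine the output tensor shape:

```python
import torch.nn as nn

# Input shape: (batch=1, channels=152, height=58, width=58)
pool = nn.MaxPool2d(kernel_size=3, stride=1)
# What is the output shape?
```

Input: (1, 152, 58, 58) -> Output: (1, 152, 56, 56)

Answer: (1, 152, 56, 56)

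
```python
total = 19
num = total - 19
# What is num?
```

Trace:
`total = 19` → total = 19
`num = total - 19` → num = 0
So num = 0

Answer: 0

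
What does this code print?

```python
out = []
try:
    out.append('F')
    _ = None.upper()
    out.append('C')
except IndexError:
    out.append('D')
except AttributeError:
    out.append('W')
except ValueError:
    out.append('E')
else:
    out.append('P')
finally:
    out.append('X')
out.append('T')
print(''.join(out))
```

Execution trace: 'F' (try body) → 'W' (except AttributeError) → 'X' (finally) → 'T' (after the try/except). Output: FWXT

Answer: FWXT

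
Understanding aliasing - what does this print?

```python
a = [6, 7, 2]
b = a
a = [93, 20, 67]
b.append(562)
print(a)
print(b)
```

Key concept: rebinding vs mutation: a is rebound to a new list, b still points at the original.
Step by step:
`a = [6, 7, 2]` → a = [6, 7, 2]
`b = a` → b = [6, 7, 2] (same object as a)
`a = [93, 20, 67]` → a = [93, 20, 67]
`b.append(562)` → b = [6, 7, 2, 562]
`print(a)` → prints [93, 20, 67]
`print(b)` → prints [6, 7, 2, 562]

Answer:
[93, 20, 67]
[6, 7, 2, 562]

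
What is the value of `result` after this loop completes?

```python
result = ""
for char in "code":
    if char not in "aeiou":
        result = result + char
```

Remove vowels from 'code'
`result` takes the values: "" → "c" → "cd"

Answer: "cd"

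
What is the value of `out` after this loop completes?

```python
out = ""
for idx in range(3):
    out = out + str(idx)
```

Concatenate digits 0 to 2
`out` takes the values: "" → "0" → "01" → "012"

Answer: "012"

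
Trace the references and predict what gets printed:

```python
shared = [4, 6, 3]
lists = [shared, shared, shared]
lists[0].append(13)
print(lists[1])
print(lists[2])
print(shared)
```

Key concept: list of same reference.
Step by step:
`shared = [4, 6, 3]` → shared = [4, 6, 3]
`lists = [shared, shared, shared]` → lists = [[4, 6, 3], [4, 6, 3], [4, 6, 3]]
`lists[0].append(13)` → shared = [4, 6, 3, 13]; lists = [[4, 6, 3, 13], [4, 6, 3, 13], [4, 6, 3, 13]]
`print(lists[1])` → prints [4, 6, 3, 13]
`print(lists[2])` → prints [4, 6, 3, 13]
`print(shared)` → prints [4, 6, 3, 13]

Answer:
[4, 6, 3, 13]
[4, 6, 3, 13]
[4, 6, 3, 13]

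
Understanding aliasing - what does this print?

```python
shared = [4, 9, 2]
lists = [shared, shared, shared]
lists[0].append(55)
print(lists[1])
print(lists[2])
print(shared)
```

Key concept: list of same reference.
Step by step:
`shared = [4, 9, 2]` → shared = [4, 9, 2]
`lists = [shared, shared, shared]` → lists = [[4, 9, 2], [4, 9, 2], [4, 9, 2]]
`lists[0].append(55)` → shared = [4, 9, 2, 55]; lists = [[4, 9, 2, 55], [4, 9, 2, 55], [4, 9, 2, 55]]
`print(lists[1])` → prints [4, 9, 2, 55]
`print(lists[2])` → prints [4, 9, 2, 55]
`print(shared)` → prints [4, 9, 2, 55]

Answer:
[4, 9, 2, 55]
[4, 9, 2, 55]
[4, 9, 2, 55]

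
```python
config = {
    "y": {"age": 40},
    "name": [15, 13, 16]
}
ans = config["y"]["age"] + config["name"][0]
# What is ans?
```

Trace:
`config = { ...` → config = {'y': {'age': 40}, 'name': [15, 13, 16]}
`ans = config["y"]["age"] + config["name"][0]` → ans = 55
So ans = 55

Answer: 55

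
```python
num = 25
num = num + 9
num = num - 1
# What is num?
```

Trace:
`num = 25` → num = 25
`num = num + 9` → num = 34
`num = num - 1` → num = 33
So num = 33

Answer: 33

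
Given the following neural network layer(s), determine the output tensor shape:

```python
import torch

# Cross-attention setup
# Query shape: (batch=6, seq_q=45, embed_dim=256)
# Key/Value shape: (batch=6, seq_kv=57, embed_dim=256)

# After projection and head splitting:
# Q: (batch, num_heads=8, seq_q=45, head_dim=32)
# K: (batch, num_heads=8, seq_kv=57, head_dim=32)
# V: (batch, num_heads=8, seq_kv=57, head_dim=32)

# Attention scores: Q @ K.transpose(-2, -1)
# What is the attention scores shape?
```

Input: (6, 45, 256) -> Output: (6, 8, 45, 57)

Answer: (6, 8, 45, 57)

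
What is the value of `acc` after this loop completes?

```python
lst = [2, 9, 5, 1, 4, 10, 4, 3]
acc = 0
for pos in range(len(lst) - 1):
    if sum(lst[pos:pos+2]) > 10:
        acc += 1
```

Count windows with sum > 10
`acc` takes the values: 0 → 1 → 2 → 3 → 4

Answer: 4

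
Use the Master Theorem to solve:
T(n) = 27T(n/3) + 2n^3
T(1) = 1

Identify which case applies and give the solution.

a=27, b=3, f(n)=2n^3. log_3(27) = 3. Since c=3 = 3, Case 2 applies: T(n) = Θ(n^log_b(a) · log n) = O(n^3 log n).

Answer: O(n^3 log n) - Case 2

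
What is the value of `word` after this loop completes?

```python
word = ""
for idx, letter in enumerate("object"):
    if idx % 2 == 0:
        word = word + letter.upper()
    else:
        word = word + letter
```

Uppercase even positions in 'object'
`word` takes the values: "" → "O" → "Ob" → "ObJ" → "ObJe" → "ObJeC" → "ObJeCt"

Answer: "ObJeCt"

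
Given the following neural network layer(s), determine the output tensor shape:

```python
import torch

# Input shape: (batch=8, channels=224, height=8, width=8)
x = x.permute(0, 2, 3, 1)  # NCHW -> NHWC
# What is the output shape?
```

Input: (8, 224, 8, 8) -> Output: (8, 8, 8, 224)

Answer: (8, 8, 8, 224)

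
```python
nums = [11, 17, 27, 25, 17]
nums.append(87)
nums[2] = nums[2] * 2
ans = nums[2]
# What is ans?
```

Trace:
`nums = [11, 17, 27, 25, 17]` → nums = [11, 17, 27, 25, 17]
`nums.append(87)` → nums = [11, 17, 27, 25, 17, 87]
`nums[2] = nums[2] * 2` → nums = [11, 17, 54, 25, 17, 87]
`ans = nums[2]` → ans = 54
So ans = 54

Answer: 54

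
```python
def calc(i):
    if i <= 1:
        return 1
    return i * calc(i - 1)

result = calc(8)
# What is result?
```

calc(8) = 8 * 7 * 6 * 5 * 4 * 3 * 2 * 1 = 40320

Answer: 40320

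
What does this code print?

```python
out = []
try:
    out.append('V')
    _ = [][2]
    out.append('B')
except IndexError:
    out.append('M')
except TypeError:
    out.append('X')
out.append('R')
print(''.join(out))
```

Execution trace: 'V' (try body) → 'M' (except IndexError) → 'R' (after the try/except). Output: VMR

Answer: VMR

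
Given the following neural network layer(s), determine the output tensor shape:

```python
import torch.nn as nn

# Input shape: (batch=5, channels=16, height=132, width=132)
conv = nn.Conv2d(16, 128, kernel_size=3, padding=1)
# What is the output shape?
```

Input: (5, 16, 132, 132) -> Output: (5, 128, 132, 132)

Answer: (5, 128, 132, 132)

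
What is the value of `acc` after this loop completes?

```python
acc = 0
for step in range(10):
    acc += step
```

Sum of 0 to 9 = 45
`acc` takes the values: 0 → 1 → 3 → 6 → 10 → 15 → 21 → 28 → 36 → 45

Answer: 45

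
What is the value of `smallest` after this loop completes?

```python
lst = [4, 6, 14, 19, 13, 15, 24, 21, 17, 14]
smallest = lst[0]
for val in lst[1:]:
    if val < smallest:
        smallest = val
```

Minimum of [4, 6, 14, 19, 13, 15, 24, 21, 17, 14]
`smallest` takes the values: 4

Answer: 4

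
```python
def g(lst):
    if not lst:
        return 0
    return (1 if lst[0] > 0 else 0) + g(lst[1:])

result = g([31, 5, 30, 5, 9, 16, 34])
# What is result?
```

Count of positive elements in [31, 5, 30, 5, 9, 16, 34] = 7

Answer: 7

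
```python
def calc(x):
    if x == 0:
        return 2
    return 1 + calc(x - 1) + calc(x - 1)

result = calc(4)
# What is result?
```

calc(x) = 1 + 2·calc(x-1), calc(0)=2. Closed form: (2+1)·2^4 - 1 = 47.

Answer: 47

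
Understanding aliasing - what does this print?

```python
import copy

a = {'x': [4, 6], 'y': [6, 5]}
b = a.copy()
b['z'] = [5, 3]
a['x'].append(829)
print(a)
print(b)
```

Key concept: shallow copy of dict with mutable values.
Step by step:
`a = {'x': [4, 6], 'y': [6, 5]}` → a = {'x': [4, 6], 'y': [6, 5]}
`b = a.copy()` → b = {'x': [4, 6], 'y': [6, 5]}
`b['z'] = [5, 3]` → b = {'x': [4, 6], 'y': [6, 5], 'z': [5, 3]}
`a['x'].append(829)` → a = {'x': [4, 6, 829], 'y': [6, 5]}; b = {'x': [4, 6, 829], 'y': [6, 5], 'z': [5, 3]}
`print(a)` → prints {'x': [4, 6, 829], 'y': [6, 5]}
`print(b)` → prints {'x': [4, 6, 829], 'y': [6, 5], 'z': [5, 3]}

Answer:
{'x': [4, 6, 829], 'y': [6, 5]}
{'x': [4, 6, 829], 'y': [6, 5], 'z': [5, 3]}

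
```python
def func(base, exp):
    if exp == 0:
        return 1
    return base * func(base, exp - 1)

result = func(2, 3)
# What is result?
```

func(2, 3) = 2 * 2 * 2 = 8

Answer: 8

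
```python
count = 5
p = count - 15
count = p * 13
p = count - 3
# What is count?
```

Trace:
`count = 5` → count = 5
`p = count - 15` → p = -10
`count = p * 13` → count = -130
`p = count - 3` → p = -133
So count = -130

Answer: -130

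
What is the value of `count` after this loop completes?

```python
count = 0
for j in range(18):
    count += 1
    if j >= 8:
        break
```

Loop breaks when j reaches 8, count is 9
`count` takes the values: 0 → 1 → 2 → 3 → 4 → 5 → 6 → 7 → 8 → 9

Answer: 9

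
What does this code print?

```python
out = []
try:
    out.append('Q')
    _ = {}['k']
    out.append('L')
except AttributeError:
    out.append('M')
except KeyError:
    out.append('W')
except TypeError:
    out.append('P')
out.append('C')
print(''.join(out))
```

Execution trace: 'Q' (try body) → 'W' (except KeyError) → 'C' (after the try/except). Output: QWC

Answer: QWC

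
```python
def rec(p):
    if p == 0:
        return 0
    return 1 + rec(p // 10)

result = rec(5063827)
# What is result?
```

Count of digits of 5063827: 7

Answer: 7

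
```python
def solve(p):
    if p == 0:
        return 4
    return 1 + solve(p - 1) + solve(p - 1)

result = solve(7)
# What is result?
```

solve(p) = 1 + 2·solve(p-1), solve(0)=4. Closed form: (4+1)·2^7 - 1 = 639.

Answer: 639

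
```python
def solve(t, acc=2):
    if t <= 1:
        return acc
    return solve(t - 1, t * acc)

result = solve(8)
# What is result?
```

Accumulator trace (n, acc): (8, 2) -> (7, 16) -> (6, 112) -> (5, 672) -> (4, 3360) -> (3, 13440) -> (2, 40320) -> (1, 80640) -> return 80640

Answer: 80640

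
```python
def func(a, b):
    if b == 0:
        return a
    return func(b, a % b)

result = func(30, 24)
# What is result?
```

func(30, 24) -> func(24, 6) -> func(6, 0) -> 6

Answer: 6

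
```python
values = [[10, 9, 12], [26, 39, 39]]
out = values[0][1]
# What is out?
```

Trace:
`values = [[10, 9, 12], [26, 39, 39]]` → values = [[10, 9, 12], [26, 39, 39]]
`out = values[0][1]` → out = 9
So out = 9

Answer: 9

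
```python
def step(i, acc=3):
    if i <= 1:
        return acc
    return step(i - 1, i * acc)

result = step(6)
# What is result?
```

Accumulator trace (n, acc): (6, 3) -> (5, 18) -> (4, 90) -> (3, 360) -> (2, 1080) -> (1, 2160) -> return 2160

Answer: 2160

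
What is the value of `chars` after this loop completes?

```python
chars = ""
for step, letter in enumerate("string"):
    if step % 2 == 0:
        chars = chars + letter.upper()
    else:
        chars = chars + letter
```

Uppercase even positions in 'string'
`chars` takes the values: "" → "S" → "St" → "StR" → "StRi" → "StRiN" → "StRiNg"

Answer: "StRiNg"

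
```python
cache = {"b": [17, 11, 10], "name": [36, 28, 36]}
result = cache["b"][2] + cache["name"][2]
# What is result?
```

Trace:
`cache = {"b": [17, 11, 10], "name": [36, 28, 36]}` → cache = {'b': [17, 11, 10], 'name': [36, 28, 36]}
`result = cache["b"][2] + cache["name"][2]` → result = 46
So result = 46

Answer: 46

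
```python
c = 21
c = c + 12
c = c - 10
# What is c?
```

Trace:
`c = 21` → c = 21
`c = c + 12` → c = 33
`c = c - 10` → c = 23
So c = 23

Answer: 23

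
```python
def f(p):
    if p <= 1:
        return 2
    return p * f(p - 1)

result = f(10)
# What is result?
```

f(10) = 10 * 9 * 8 * 7 * 6 * 5 * 4 * 3 * 2 * 2 = 7257600

Answer: 7257600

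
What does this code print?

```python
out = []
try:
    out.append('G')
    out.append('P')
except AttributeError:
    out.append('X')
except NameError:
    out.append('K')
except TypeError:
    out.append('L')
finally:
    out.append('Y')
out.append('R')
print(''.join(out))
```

Execution trace: 'G' (try body) → 'P' (try body, no exception) → 'Y' (finally) → 'R' (after the try/except). Output: GPYR

Answer: GPYR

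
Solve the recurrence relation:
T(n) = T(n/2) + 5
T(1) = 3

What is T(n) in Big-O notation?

Each step divides n by 2 and adds 5. After log_2(n) steps we reach T(1)=3. So T(n) = 5·log_2(n) + 3 = O(log n).

Answer: O(log n)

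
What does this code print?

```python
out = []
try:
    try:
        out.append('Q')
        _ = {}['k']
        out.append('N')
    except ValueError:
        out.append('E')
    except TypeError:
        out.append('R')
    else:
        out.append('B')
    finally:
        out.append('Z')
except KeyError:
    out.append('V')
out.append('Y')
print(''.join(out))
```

Execution trace: 'Q' (inner try body) → 'Z' (inner finally) → 'V' (outer except KeyError) → 'Y' (after the try/except). Output: QZVY

Answer: QZVY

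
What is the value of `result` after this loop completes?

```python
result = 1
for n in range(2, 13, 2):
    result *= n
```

Product of even numbers 2 to 12
`result` takes the values: 1 → 2 → 8 → 48 → 384 → 3840 → 46080

Answer: 46080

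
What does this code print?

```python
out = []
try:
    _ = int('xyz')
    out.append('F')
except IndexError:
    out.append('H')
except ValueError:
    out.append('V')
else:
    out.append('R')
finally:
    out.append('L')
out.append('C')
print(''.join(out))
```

Execution trace: 'V' (except ValueError) → 'L' (finally) → 'C' (after the try/except). Output: VLC

Answer: VLC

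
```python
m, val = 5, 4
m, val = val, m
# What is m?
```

Trace:
`m, val = 5, 4` → m = 5; val = 4
`m, val = val, m` → m = 4; val = 5
So m = 4

Answer: 4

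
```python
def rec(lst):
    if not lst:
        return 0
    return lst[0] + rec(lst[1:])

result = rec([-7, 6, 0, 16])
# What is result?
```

(-7) + 6 + 0 + 16 + 0 = 15

Answer: 15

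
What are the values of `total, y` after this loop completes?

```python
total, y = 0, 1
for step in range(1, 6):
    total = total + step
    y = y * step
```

Sum and factorial of 1 to 5
`total, y` takes the values: (0, 1) → (1, 1) → (3, 1) → (3, 2) → (6, 2) → (6, 6) → (10, 6) → (10, 24) → (15, 24) → (15, 120)

Answer: 15, 120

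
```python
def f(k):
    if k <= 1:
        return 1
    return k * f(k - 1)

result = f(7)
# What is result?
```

f(7) = 7 * 6 * 5 * 4 * 3 * 2 * 1 = 5040

Answer: 5040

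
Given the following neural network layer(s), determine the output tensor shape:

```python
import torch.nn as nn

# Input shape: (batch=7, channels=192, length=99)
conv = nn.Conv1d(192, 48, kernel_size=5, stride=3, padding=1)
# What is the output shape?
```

Input: (7, 192, 99) -> Output: (7, 48, 33)

Answer: (7, 48, 33)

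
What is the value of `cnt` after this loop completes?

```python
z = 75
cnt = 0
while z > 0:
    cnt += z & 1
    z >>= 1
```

Count set bits in 75 (binary: 0b1001011)
`cnt` takes the values: 0 → 1 → 2 → 3 → 4

Answer: 4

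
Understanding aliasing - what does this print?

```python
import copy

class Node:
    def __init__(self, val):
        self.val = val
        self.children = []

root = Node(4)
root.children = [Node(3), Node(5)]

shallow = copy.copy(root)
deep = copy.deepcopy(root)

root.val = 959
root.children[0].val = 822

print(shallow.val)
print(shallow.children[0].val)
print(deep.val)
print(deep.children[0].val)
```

Key concept: deep copy with custom objects.
Step by step:
`root = Node(4)` → root = Node(val=4, children=[])
`root.children = [Node(3), Node(5)]` → root = Node(val=4, children=[Node(val=3, children=[]), Node(val=5, children=[])])
`shallow = copy.copy(root)` → shallow = Node(val=4, children=[Node(val=3, children=[]), Node(val=5, children=[])])
`deep = copy.deepcopy(root)` → deep = Node(val=4, children=[Node(val=3, children=[]), Node(val=5, children=[])])
`root.val = 959` → root = Node(val=959, children=[Node(val=3, children=[]), Node(val=5, children=[])])
`root.children[0].val = 822` → root = Node(val=959, children=[Node(val=822, children=[]), Node(val=5, children=[])]); shallow = Node(val=4, children=[Node(val=822, children=[]), Node(val=5, children=[])])
`print(shallow.val)` → prints 4
`print(shallow.children[0].val)` → prints 822
`print(deep.val)` → prints 4
`print(deep.children[0].val)` → prints 3

Answer:
4
822
4
3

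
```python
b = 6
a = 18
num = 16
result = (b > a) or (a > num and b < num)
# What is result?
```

Trace:
`b = 6` → b = 6
`a = 18` → a = 18
`num = 16` → num = 16
`result = (b > a) or (a > num and b < num)` → result = True
So result = True

Answer: True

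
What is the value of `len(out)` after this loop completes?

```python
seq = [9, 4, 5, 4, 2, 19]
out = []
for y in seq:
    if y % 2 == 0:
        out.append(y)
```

Count even numbers in [9, 4, 5, 4, 2, 19]
`out` takes the values: [] → [4] → [4, 4] → [4, 4, 2]
So `len(out)` = 3

Answer: 3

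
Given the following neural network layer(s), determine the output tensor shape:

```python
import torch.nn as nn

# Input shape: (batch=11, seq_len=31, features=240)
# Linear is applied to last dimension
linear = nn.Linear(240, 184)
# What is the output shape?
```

Input: (11, 31, 240) -> Output: (11, 31, 184)

Answer: (11, 31, 184)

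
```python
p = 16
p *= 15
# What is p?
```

Trace:
`p = 16` → p = 16
`p *= 15` → p = 240
So p = 240

Answer: 240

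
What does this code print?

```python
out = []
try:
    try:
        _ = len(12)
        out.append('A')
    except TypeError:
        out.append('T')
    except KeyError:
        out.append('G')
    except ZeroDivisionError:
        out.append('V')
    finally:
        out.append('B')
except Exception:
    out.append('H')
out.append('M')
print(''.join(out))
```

Execution trace: 'T' (inner except TypeError) → 'B' (inner finally) → 'M' (after the try/except). Output: TBM

Answer: TBM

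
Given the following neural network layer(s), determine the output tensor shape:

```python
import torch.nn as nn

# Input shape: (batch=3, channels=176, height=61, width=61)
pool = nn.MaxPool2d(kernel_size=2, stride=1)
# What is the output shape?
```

Input: (3, 176, 61, 61) -> Output: (3, 176, 60, 60)

Answer: (3, 176, 60, 60)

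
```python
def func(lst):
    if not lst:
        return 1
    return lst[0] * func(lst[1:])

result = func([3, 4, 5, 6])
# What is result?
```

Product over [3, 4, 5, 6] = 3 * 4 * 5 * 6 = 360

Answer: 360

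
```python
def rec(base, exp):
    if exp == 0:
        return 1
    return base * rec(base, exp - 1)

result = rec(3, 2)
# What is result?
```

rec(3, 2) = 3 * 3 = 9

Answer: 9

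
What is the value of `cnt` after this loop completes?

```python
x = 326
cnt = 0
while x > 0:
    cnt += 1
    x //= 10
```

Count digits by repeated division by 10
`cnt` takes the values: 0 → 1 → 2 → 3

Answer: 3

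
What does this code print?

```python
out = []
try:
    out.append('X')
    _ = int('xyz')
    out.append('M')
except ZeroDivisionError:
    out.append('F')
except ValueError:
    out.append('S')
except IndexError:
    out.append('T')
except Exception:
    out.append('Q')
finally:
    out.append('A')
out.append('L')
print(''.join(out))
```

Execution trace: 'X' (try body) → 'S' (except ValueError) → 'A' (finally) → 'L' (after the try/except). Output: XSAL

Answer: XSAL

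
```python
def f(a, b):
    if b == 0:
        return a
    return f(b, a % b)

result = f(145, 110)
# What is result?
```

f(145, 110) -> f(110, 35) -> f(35, 5) -> f(5, 0) -> 5

Answer: 5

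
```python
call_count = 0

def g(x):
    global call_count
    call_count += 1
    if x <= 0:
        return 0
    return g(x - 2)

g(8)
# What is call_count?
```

Linear recursion stepping by 2: 5 calls from x=8 down to ≤0.

Answer: 5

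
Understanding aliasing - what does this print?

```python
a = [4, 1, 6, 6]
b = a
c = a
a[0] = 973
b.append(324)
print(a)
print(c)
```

Key concept: multiple aliases.
Step by step:
`a = [4, 1, 6, 6]` → a = [4, 1, 6, 6]
`b = a` → b = [4, 1, 6, 6] (same object as a)
`c = a` → c = [4, 1, 6, 6] (same object as a, b)
`a[0] = 973` → a = [973, 1, 6, 6] (same object as b, c); b = [973, 1, 6, 6] (same object as a, c); c = [973, 1, 6, 6] (same object as a, b)
`b.append(324)` → a = [973, 1, 6, 6, 324] (same object as b, c); b = [973, 1, 6, 6, 324] (same object as a, c); c = [973, 1, 6, 6, 324] (same object as a, b)
`print(a)` → prints [973, 1, 6, 6, 324]
`print(c)` → prints [973, 1, 6, 6, 324]

Answer:
[973, 1, 6, 6, 324]
[973, 1, 6, 6, 324]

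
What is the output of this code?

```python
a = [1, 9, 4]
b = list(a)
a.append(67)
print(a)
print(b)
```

Key concept: list() constructor creates copy.
Step by step:
`a = [1, 9, 4]` → a = [1, 9, 4]
`b = list(a)` → b = [1, 9, 4]
`a.append(67)` → a = [1, 9, 4, 67]
`print(a)` → prints [1, 9, 4, 67]
`print(b)` → prints [1, 9, 4]

Answer:
[1, 9, 4, 67]
[1, 9, 4]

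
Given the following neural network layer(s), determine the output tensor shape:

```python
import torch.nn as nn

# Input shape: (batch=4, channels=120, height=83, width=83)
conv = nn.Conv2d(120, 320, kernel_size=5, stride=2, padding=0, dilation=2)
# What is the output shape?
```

Input: (4, 120, 83, 83) -> Output: (4, 320, 38, 38)

Answer: (4, 320, 38, 38)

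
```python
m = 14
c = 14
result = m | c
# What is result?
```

Trace:
`m = 14` → m = 14
`c = 14` → c = 14
`result = m | c` → result = 14
So result = 14

Answer: 14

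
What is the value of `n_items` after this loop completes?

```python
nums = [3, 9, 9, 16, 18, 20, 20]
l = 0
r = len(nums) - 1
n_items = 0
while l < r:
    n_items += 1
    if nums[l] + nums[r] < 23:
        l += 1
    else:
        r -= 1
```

Steps to find pair summing to 23
`n_items` takes the values: 0 → 1 → 2 → 3 → 4 → 5 → 6

Answer: 6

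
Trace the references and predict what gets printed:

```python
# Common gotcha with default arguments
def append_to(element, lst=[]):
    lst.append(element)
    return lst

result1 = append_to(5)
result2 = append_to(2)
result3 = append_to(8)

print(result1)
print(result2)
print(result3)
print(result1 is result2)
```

Key concept: mutable default argument gotcha.
Step by step:
`result1 = append_to(5)` → result1 = [5]
`result2 = append_to(2)` → result1 = [5, 2] (same object as result2); result2 = [5, 2] (same object as result1)
`result3 = append_to(8)` → result1 = [5, 2, 8] (same object as result2, result3); result2 = [5, 2, 8] (same object as result1, result3); result3 = [5, 2, 8] (same object as result1, result2)
`print(result1)` → prints [5, 2, 8]
`print(result2)` → prints [5, 2, 8]
`print(result3)` → prints [5, 2, 8]
`print(result1 is result2)` → prints True

Answer:
[5, 2, 8]
[5, 2, 8]
[5, 2, 8]
True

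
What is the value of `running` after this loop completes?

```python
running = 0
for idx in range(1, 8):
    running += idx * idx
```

Sum of squares 1² to 7² = 140
`running` takes the values: 0 → 1 → 5 → 14 → 30 → 55 → 91 → 140

Answer: 140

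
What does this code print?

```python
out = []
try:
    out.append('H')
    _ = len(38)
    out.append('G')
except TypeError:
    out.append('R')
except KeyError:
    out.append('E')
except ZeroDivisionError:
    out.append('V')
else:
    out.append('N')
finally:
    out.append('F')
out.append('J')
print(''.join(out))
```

Execution trace: 'H' (try body) → 'R' (except TypeError) → 'F' (finally) → 'J' (after the try/except). Output: HRFJ

Answer: HRFJ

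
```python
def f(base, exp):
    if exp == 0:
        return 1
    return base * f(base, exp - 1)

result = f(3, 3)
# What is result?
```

f(3, 3) = 3 * 3 * 3 = 27

Answer: 27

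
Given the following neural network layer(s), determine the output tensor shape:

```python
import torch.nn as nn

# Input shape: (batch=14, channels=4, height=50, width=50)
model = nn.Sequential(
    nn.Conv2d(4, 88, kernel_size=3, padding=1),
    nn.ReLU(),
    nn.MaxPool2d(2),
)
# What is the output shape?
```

Input: (14, 4, 50, 50) -> after Conv2d: (14, 88, 50, 50) -> after ReLU: (14, 88, 50, 50) -> Output: (14, 88, 25, 25)

Answer: (14, 88, 25, 25)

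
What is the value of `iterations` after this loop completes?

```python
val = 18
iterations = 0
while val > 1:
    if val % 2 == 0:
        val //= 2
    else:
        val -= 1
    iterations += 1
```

Steps to reduce 18 to 1
`iterations` takes the values: 0 → 1 → 2 → 3 → 4 → 5

Answer: 5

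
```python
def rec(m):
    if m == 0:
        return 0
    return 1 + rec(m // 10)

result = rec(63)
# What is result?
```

Count of digits of 63: 2

Answer: 2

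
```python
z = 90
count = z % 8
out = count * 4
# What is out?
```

Trace:
`z = 90` → z = 90
`count = z % 8` → count = 2
`out = count * 4` → out = 8
So out = 8

Answer: 8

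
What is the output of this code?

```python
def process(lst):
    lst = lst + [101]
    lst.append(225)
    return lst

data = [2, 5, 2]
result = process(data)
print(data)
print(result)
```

Key concept: rebinding parameter vs mutation.
Step by step:
`data = [2, 5, 2]` → data = [2, 5, 2]
`result = process(data)` → result = [2, 5, 2, 101, 225]
`print(data)` → prints [2, 5, 2]
`print(result)` → prints [2, 5, 2, 101, 225]

Answer:
[2, 5, 2]
[2, 5, 2, 101, 225]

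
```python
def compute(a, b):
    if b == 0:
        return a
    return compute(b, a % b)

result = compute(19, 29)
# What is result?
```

compute(19, 29) -> compute(29, 19) -> compute(19, 10) -> compute(10, 9) -> compute(9, 1) -> compute(1, 0) -> 1

Answer: 1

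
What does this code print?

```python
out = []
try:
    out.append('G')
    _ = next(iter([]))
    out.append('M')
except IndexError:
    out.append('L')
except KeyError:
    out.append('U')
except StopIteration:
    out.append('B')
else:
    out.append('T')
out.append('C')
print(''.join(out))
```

Execution trace: 'G' (try body) → 'B' (except StopIteration) → 'C' (after the try/except). Output: GBC

Answer: GBC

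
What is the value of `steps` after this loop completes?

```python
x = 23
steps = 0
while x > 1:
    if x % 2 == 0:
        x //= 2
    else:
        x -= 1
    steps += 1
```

Steps to reduce 23 to 1
`steps` takes the values: 0 → 1 → 2 → 3 → 4 → 5 → 6 → 7

Answer: 7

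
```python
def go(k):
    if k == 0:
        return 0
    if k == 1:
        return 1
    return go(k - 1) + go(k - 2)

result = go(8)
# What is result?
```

Build up from base cases: go(0)=0, go(1)=1, go(2)=1, go(3)=2, go(4)=3, go(5)=5, go(6)=8, ..., go(8)=21

Answer: 21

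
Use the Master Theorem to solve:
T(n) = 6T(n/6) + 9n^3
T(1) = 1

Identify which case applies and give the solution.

a=6, b=6, f(n)=9n^3. log_6(6) = 1. Since c=3 > 1 and the regularity condition holds (6(n/6)^3 = (6/6^3)n^3 with 6/6^3 < 1), Case 3 applies: T(n) = Θ(f(n)) = O(n^3).

Answer: O(n^3) - Case 3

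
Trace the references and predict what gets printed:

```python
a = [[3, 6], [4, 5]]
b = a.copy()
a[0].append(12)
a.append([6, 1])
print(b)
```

Key concept: shallow copy with nested lists.
Step by step:
`a = [[3, 6], [4, 5]]` → a = [[3, 6], [4, 5]]
`b = a.copy()` → b = [[3, 6], [4, 5]]
`a[0].append(12)` → a = [[3, 6, 12], [4, 5]]; b = [[3, 6, 12], [4, 5]]
`a.append([6, 1])` → a = [[3, 6, 12], [4, 5], [6, 1]]
`print(b)` → prints [[3, 6, 12], [4, 5]]

Answer: [[3, 6, 12], [4, 5]]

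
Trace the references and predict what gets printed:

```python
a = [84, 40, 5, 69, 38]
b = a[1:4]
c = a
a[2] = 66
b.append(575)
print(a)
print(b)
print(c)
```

Key concept: slice vs alias.
Step by step:
`a = [84, 40, 5, 69, 38]` → a = [84, 40, 5, 69, 38]
`b = a[1:4]` → b = [40, 5, 69]
`c = a` → c = [84, 40, 5, 69, 38] (same object as a)
`a[2] = 66` → a = [84, 40, 66, 69, 38] (same object as c); c = [84, 40, 66, 69, 38] (same object as a)
`b.append(575)` → b = [40, 5, 69, 575]
`print(a)` → prints [84, 40, 66, 69, 38]
`print(b)` → prints [40, 5, 69, 575]
`print(c)` → prints [84, 40, 66, 69, 38]

Answer:
[84, 40, 66, 69, 38]
[40, 5, 69, 575]
[84, 40, 66, 69, 38]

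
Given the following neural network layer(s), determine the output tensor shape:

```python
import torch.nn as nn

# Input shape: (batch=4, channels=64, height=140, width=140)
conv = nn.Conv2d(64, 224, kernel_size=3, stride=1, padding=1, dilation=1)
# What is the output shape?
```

Input: (4, 64, 140, 140) -> Output: (4, 224, 140, 140)

Answer: (4, 224, 140, 140)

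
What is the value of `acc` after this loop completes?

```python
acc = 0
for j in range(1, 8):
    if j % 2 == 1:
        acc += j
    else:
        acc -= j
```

Add odd, subtract even
`acc` takes the values: 0 → 1 → -1 → 2 → -2 → 3 → -3 → 4

Answer: 4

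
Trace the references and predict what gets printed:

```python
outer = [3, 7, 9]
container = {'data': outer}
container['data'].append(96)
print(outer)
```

Key concept: dict holds reference to list.
Step by step:
`outer = [3, 7, 9]` → outer = [3, 7, 9]
`container = {'data': outer}` → container = {'data': [3, 7, 9]}
`container['data'].append(96)` → outer = [3, 7, 9, 96]; container = {'data': [3, 7, 9, 96]}
`print(outer)` → prints [3, 7, 9, 96]

Answer: [3, 7, 9, 96]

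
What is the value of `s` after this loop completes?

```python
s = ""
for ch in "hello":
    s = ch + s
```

Reverse 'hello'
`s` takes the values: "" → "h" → "eh" → "leh" → "lleh" → "olleh"

Answer: "olleh"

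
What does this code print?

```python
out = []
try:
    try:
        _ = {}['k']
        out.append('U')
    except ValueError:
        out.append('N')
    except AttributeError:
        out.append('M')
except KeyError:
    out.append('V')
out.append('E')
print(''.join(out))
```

Execution trace: 'V' (outer except KeyError) → 'E' (after the try/except). Output: VE

Answer: VE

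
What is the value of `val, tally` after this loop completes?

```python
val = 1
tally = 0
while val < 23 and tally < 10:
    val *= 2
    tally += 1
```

Double until >= 23 or 10 iterations
`val, tally` takes the values: (1, 0) → (2, 0) → (2, 1) → (4, 1) → (4, 2) → (8, 2) → (8, 3) → (16, 3) → (16, 4) → (32, 4) → (32, 5)

Answer: 32, 5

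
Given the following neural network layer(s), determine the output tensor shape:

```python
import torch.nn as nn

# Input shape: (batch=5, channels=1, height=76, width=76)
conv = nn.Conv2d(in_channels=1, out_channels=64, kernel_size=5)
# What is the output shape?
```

Input: (5, 1, 76, 76) -> Output: (5, 64, 72, 72)

Answer: (5, 64, 72, 72)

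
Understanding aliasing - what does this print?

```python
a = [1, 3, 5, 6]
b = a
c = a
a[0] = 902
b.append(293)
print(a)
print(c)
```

Key concept: multiple aliases.
Step by step:
`a = [1, 3, 5, 6]` → a = [1, 3, 5, 6]
`b = a` → b = [1, 3, 5, 6] (same object as a)
`c = a` → c = [1, 3, 5, 6] (same object as a, b)
`a[0] = 902` → a = [902, 3, 5, 6] (same object as b, c); b = [902, 3, 5, 6] (same object as a, c); c = [902, 3, 5, 6] (same object as a, b)
`b.append(293)` → a = [902, 3, 5, 6, 293] (same object as b, c); b = [902, 3, 5, 6, 293] (same object as a, c); c = [902, 3, 5, 6, 293] (same object as a, b)
`print(a)` → prints [902, 3, 5, 6, 293]
`print(c)` → prints [902, 3, 5, 6, 293]

Answer:
[902, 3, 5, 6, 293]
[902, 3, 5, 6, 293]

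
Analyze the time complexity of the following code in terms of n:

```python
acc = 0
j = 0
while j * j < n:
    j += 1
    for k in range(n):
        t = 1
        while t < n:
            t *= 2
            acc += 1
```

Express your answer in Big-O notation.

Each loop level contributes: √n × n × log n. Multiplying the contributions gives O(n√n log n).

Answer: O(n√n log n)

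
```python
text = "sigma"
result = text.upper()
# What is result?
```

Trace:
`text = "sigma"` → text = 'sigma'
`result = text.upper()` → result = 'SIGMA'
So result = 'SIGMA'

Answer: 'SIGMA'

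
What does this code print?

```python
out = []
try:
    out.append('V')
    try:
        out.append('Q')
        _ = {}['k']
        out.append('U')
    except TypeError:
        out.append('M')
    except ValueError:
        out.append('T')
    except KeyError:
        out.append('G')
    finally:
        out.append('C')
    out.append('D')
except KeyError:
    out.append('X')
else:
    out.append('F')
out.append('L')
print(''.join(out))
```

Execution trace: 'V' (try body) → 'Q' (inner try body) → 'G' (inner except KeyError) → 'C' (inner finally) → 'D' (try body, no exception) → 'F' (else) → 'L' (after the try/except). Output: VQGCDFL

Answer: VQGCDFL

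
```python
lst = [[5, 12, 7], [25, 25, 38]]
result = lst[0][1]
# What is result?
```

Trace:
`lst = [[5, 12, 7], [25, 25, 38]]` → lst = [[5, 12, 7], [25, 25, 38]]
`result = lst[0][1]` → result = 12
So result = 12

Answer: 12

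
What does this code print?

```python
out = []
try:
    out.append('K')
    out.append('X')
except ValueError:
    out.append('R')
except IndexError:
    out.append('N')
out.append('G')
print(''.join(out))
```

Execution trace: 'K' (try body) → 'X' (try body, no exception) → 'G' (after the try/except). Output: KXG

Answer: KXG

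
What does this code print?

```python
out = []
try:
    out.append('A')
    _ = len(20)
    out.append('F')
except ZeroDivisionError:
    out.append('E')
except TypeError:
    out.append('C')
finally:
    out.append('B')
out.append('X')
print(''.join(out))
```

Execution trace: 'A' (try body) → 'C' (except TypeError) → 'B' (finally) → 'X' (after the try/except). Output: ACBX

Answer: ACBX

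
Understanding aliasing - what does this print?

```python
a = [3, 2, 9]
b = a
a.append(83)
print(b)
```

Key concept: basic list aliasing.
Step by step:
`a = [3, 2, 9]` → a = [3, 2, 9]
`b = a` → b = [3, 2, 9] (same object as a)
`a.append(83)` → a = [3, 2, 9, 83] (same object as b); b = [3, 2, 9, 83] (same object as a)
`print(b)` → prints [3, 2, 9, 83]

Answer: [3, 2, 9, 83]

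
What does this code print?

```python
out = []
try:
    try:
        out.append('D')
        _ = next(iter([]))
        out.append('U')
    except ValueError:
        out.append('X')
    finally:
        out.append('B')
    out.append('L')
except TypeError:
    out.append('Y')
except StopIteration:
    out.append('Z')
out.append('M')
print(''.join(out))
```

Execution trace: 'D' (inner try body) → 'B' (inner finally) → 'Z' (except StopIteration) → 'M' (after the try/except). Output: DBZM

Answer: DBZM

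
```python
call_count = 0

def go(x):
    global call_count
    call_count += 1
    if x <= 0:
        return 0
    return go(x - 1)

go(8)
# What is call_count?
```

Linear recursion stepping by 1: 9 calls from x=8 down to ≤0.

Answer: 9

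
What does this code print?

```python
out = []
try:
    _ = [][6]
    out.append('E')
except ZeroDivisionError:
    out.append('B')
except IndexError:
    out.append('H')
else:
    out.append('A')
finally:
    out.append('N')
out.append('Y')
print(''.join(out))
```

Execution trace: 'H' (except IndexError) → 'N' (finally) → 'Y' (after the try/except). Output: HNY

Answer: HNY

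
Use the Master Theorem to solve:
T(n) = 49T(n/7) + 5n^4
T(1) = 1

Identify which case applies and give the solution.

a=49, b=7, f(n)=5n^4. log_7(49) = 2. Since c=4 > 2 and the regularity condition holds (49(n/7)^4 = (49/7^4)n^4 with 49/7^4 < 1), Case 3 applies: T(n) = Θ(f(n)) = O(n^4).

Answer: O(n^4) - Case 3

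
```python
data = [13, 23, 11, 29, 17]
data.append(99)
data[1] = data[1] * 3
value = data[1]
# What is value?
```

Trace:
`data = [13, 23, 11, 29, 17]` → data = [13, 23, 11, 29, 17]
`data.append(99)` → data = [13, 23, 11, 29, 17, 99]
`data[1] = data[1] * 3` → data = [13, 69, 11, 29, 17, 99]
`value = data[1]` → value = 69
So value = 69

Answer: 69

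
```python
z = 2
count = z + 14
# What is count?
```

Trace:
`z = 2` → z = 2
`count = z + 14` → count = 16
So count = 16

Answer: 16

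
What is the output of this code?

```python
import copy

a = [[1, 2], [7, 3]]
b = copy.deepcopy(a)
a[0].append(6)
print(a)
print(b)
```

Key concept: deep copy is fully independent.
Step by step:
`a = [[1, 2], [7, 3]]` → a = [[1, 2], [7, 3]]
`b = copy.deepcopy(a)` → b = [[1, 2], [7, 3]]
`a[0].append(6)` → a = [[1, 2, 6], [7, 3]]
`print(a)` → prints [[1, 2, 6], [7, 3]]
`print(b)` → prints [[1, 2], [7, 3]]

Answer:
[[1, 2, 6], [7, 3]]
[[1, 2], [7, 3]]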